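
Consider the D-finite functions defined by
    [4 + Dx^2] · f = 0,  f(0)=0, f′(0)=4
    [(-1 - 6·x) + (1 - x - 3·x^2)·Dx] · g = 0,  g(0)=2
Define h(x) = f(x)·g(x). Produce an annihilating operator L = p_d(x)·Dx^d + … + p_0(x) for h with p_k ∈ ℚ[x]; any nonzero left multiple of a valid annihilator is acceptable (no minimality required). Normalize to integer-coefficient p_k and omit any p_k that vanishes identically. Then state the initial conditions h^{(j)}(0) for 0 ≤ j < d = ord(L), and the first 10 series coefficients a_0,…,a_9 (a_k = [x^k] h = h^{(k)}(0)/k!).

L = (2 + 4·x + 12·x^2) + (2 + 12·x)·Dx + (-1 + x + 3·x^2)·Dx^2  (order 2).
h: a_k = 0, 8, 8, 80/3, 152/3, 1976/15, 4256/15, 213832/315, 96392/63, 2022224/567, …
ICs: h(0) = 0, h′(0) = 8.

f: a_k = 0, 4, 0, -8/3, 0, 8/15, 0, -16/315, 0, 8/2835, …
g: a_k = 2, 2, 8, 14, 38, 80, 194, 434, 1016, 2318, …
L₀ := L_f ⊗_s L_g (sym. prod.), ord ≤ 2.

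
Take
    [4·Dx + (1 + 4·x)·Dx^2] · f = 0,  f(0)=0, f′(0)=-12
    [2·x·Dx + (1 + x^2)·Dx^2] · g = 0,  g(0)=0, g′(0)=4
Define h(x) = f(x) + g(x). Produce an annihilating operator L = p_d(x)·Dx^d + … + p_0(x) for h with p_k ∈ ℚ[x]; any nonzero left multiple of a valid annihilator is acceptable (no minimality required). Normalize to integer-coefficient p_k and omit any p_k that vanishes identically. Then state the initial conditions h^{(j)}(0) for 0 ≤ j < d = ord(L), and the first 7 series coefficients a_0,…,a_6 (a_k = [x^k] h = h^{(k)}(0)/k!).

f: a_k = 0, -12, 24, -64, 192, -3072/5, 2048, …
g: a_k = 0, 4, 0, -4/3, 0, 4/5, 0, …
Sum ⇒ L₀ = lclm(L_f,L_g) in ℚ(x)⟨Dx⟩.
L = (-4 - 48·x + 12·x^2 + 16·x^3)·Dx + (-17 - 8·x - 45·x^2 + 24·x^3 + 32·x^4)·Dx^2 + (-2 - 7·x + 4·x^2 + x^3 + 6·x^4 + 8·x^5)·Dx^3  (order 3).
h: a_k = 0, -8, 24, -196/3, 192, -3068/5, 2048, …
ICs: h(0) = 0, h′(0) = -8, h′′(0) = 48.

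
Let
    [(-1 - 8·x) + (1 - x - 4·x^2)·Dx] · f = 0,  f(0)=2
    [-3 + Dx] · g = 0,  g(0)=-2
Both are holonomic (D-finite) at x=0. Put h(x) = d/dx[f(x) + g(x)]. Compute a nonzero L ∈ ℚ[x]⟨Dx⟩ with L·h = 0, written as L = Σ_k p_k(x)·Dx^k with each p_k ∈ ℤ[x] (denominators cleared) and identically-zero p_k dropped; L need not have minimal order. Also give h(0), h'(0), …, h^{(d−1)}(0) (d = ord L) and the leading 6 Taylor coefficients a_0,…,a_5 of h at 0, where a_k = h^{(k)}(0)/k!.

L = (72 + 1314·x + 1440·x^2 + 6336·x^3 + 3456·x^4) + (-45 - 426·x - 783·x^2 - 1968·x^3 + 720·x^4 + 1152·x^5)·Dx + (7 - 4·x + 101·x^2 - 48·x^3 - 624·x^4 - 384·x^5)·Dx^2  (order 2).
h: a_k = -4, 2, 27, 205, 2519/4, 43197/20, …
ICs: h(0) = -4, h′(0) = 2.

f: a_k = 2, 2, 10, 18, 58, 130, …
g: a_k = -2, -6, -9, -9, -27/4, -81/20, …
f+g: L₀ = lclm(L_f,L_g), ord ≤ 1+1.
Differentiate: ansatz ord ≤ ord L₀ ⇒ L.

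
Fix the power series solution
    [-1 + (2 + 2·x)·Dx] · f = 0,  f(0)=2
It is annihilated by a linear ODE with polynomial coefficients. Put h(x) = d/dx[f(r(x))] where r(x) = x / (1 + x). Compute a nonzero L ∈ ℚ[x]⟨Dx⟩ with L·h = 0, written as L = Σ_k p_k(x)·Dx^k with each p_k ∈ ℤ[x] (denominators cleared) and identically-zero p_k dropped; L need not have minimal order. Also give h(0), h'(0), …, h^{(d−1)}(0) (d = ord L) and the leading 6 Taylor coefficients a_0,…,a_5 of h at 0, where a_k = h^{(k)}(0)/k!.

L = (-5 - 8·x) + (-2 - 6·x - 4·x^2)·Dx  (order 1).
h: a_k = 1, -5/2, 39/8, -141/16, 1995/128, -7059/256, …
ICs: h(0) = 1.

f: a_k = 2, 1, -1/4, 1/8, -5/64, 7/128, …
Substitute x→r, Dx→(1/r')Dx; clear ⇒ L₀.
h₀' ⇒ L via d/dx closure of L₀.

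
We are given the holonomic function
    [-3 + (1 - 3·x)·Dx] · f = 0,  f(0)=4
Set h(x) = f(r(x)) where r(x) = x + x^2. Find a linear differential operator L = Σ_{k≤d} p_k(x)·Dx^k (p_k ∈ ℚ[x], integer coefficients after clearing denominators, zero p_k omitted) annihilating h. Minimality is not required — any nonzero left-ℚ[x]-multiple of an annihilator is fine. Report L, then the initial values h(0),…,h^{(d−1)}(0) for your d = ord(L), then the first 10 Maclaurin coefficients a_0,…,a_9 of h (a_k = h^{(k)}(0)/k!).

L = (3 + 6·x) + (-1 + 3·x + 3·x^2)·Dx  (order 1).
h: a_k = 4, 12, 48, 180, 684, 2592, 9828, 37260, 141264, 535572, …
ICs: h(0) = 4.

f: a_k = 4, 12, 36, 108, 324, 972, 2916, 8748, 26244, 78732, …
Change of var in L_f (x↦r) gives L₀.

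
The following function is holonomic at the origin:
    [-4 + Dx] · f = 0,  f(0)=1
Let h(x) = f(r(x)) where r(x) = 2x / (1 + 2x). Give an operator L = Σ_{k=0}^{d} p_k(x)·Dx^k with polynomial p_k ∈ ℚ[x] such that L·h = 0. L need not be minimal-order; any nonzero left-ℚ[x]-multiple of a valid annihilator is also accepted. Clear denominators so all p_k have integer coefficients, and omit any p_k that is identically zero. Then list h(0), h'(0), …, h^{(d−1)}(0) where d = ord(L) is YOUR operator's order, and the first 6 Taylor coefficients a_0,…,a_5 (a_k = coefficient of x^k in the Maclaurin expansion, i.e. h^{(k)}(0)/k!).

L = -8 + (1 + 4·x + 4·x^2)·Dx  (order 1).
h: a_k = 1, 8, 16, -32/3, -64/3, 896/15, …
ICs: h(0) = 1.

f: a_k = 1, 4, 8, 32/3, 32/3, 128/15, …
Substitute x→r, Dx→(1/r')Dx; clear ⇒ L₀.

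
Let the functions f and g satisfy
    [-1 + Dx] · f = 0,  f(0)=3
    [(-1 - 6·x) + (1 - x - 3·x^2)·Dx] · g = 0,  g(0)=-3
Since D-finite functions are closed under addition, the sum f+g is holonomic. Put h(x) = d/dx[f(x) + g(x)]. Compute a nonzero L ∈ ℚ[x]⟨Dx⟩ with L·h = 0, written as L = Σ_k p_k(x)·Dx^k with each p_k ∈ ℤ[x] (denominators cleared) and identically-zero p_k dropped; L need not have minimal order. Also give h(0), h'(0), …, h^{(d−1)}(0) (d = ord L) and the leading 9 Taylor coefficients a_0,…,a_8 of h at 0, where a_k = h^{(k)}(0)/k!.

f: a_k = 3, 3, 3/2, 1/2, 1/8, 1/40, 1/240, 1/1680, 1/13440, …
g: a_k = -3, -3, -12, -21, -57, -120, -291, -651, -1524, …
Sum ⇒ L₀ = lclm(L_f,L_g) in ℚ(x)⟨Dx⟩.
Derive L from L₀ (diff closure).
L = (34 + 278·x + 312·x^2 + 756·x^3 + 162·x^4) + (-41 - 284·x - 341·x^2 - 672·x^3 + 45·x^4 + 54·x^5)·Dx + (7 + 6·x + 29·x^2 - 84·x^3 - 207·x^4 - 54·x^5)·Dx^2  (order 2).
h: a_k = 0, -21, -123/2, -455/2, -4799/8, -69839/40, -1093679/240, -20482559/1680, -420577919/13440, …
ICs: h(0) = 0, h′(0) = -21.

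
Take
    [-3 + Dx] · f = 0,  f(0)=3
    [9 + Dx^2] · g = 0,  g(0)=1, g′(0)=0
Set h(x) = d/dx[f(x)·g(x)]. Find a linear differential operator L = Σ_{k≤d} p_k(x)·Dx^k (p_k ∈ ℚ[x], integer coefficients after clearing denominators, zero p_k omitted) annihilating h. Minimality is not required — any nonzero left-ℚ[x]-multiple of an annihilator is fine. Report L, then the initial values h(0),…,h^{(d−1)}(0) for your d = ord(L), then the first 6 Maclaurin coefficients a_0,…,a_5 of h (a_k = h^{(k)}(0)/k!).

f: a_k = 3, 9, 27/2, 27/2, 81/8, 243/40, …
g: a_k = 1, 0, -9/2, 0, 27/8, 0, …
h₀=f·g: eliminate ⇒ L₀, order ≤ 1·2.
h₀' ⇒ L via d/dx closure of L₀.
L = 18 - 6·Dx + Dx^2  (order 2).
h: a_k = 9, 0, -81, -162, -243/2, 0, …
ICs: h(0) = 9, h′(0) = 0.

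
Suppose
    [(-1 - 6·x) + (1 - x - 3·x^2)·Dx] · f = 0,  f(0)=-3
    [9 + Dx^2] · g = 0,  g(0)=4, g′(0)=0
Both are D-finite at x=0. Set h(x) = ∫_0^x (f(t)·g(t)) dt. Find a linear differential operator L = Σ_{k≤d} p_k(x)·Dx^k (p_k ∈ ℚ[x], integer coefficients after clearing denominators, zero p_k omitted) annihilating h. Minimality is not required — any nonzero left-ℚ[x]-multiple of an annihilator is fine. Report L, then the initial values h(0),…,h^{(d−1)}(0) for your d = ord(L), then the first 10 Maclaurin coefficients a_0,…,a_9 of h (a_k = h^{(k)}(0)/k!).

f: a_k = -3, -3, -12, -21, -57, -120, -291, -651, -1524, -3477, …
g: a_k = 4, 0, -18, 0, 27/2, 0, -81/20, 0, 729/1120, 0, …
Product ⇒ symmetric product L₀, ord ≤ 2.
Integrate: L := L₀·Dx.
L = (-3 + 9·x + 27·x^2)·Dx + (2 + 12·x)·Dx^2 + (-1 + x + 3·x^2)·Dx^3  (order 3).
h: a_k = 0, -12, -6, 2, -15/2, -21/2, -95/4, -5757/140, -14307/160, -118037/672, …
ICs: h(0) = 0, h′(0) = -12, h′′(0) = -12.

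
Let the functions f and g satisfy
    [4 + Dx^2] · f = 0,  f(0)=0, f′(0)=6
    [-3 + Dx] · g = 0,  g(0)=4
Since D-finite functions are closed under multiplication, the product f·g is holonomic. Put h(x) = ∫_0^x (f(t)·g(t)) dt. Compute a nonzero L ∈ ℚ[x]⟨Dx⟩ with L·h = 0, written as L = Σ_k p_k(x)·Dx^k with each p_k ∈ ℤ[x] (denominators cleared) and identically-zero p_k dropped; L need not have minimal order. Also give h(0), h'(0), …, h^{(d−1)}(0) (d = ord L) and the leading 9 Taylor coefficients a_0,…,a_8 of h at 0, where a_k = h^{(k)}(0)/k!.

L = 13·Dx - 6·Dx^2 + Dx^3  (order 3).
h: a_k = 0, 0, 12, 24, 23, 12, 61/30, -69/35, -3277/1680, …
ICs: h(0) = 0, h′(0) = 0, h′′(0) = 24.

f: a_k = 0, 6, 0, -4, 0, 4/5, 0, -8/105, 0, …
g: a_k = 4, 12, 18, 18, 27/2, 81/10, 81/20, 243/140, 729/1120, …
h₀=f·g: eliminate ⇒ L₀, order ≤ 2·1.
h=∫₀ˣh₀: take L = L₀·Dx.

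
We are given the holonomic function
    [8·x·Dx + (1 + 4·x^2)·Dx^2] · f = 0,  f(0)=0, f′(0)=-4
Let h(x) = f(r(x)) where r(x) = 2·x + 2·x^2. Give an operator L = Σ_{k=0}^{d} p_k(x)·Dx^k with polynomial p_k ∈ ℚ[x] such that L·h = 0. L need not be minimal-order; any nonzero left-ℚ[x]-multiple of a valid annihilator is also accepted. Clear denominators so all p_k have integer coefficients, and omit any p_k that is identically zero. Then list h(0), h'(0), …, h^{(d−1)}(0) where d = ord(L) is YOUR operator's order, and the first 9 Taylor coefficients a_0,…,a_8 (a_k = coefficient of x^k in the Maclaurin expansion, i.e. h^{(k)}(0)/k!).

L = (-2 + 32·x + 128·x^2 + 192·x^3 + 96·x^4)·Dx + (1 + 2·x + 16·x^2 + 64·x^3 + 80·x^4 + 32·x^5)·Dx^2  (order 2).
h: a_k = 0, -8, -8, 128/3, 128, -1408/5, -6016/3, 4096/7, 28672, …
ICs: h(0) = 0, h′(0) = -8.

f: a_k = 0, -4, 0, 16/3, 0, -64/5, 0, 256/7, 0, …
Change of var in L_f (x↦r) gives L₀.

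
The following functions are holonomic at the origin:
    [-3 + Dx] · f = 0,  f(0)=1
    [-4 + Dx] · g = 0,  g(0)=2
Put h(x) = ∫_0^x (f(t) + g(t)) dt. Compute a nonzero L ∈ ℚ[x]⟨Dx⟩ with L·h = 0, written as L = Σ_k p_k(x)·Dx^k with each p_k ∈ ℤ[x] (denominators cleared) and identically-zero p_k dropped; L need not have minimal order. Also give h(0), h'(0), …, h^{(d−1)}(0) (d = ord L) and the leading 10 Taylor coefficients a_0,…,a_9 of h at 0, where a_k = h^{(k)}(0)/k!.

L = 12·Dx - 7·Dx^2 + Dx^3  (order 3).
h: a_k = 0, 3, 11/2, 41/6, 155/24, 593/120, 2291/720, 8921/5040, 6991/8064, 137633/362880, …
ICs: h(0) = 0, h′(0) = 3, h′′(0) = 11.

f: a_k = 1, 3, 9/2, 9/2, 27/8, 81/40, 81/80, 243/560, 729/4480, 243/4480, …
g: a_k = 2, 8, 16, 64/3, 64/3, 256/15, 512/45, 2048/315, 1024/315, 4096/2835, …
Sum ⇒ L₀ = lclm(L_f,L_g) in ℚ(x)⟨Dx⟩.
h=∫h₀ ⇒ L = L₀·Dx.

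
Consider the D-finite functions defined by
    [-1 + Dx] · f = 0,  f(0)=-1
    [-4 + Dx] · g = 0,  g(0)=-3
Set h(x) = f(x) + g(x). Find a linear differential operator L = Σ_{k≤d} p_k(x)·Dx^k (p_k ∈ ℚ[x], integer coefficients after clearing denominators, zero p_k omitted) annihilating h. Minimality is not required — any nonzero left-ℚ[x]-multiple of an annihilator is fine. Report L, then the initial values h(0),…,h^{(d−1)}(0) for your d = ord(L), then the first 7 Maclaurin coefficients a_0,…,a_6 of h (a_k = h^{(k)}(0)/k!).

f: a_k = -1, -1, -1/2, -1/6, -1/24, -1/120, -1/720, …
g: a_k = -3, -12, -24, -32, -32, -128/5, -256/15, …
h₀=f+g: left-lcm gives L₀, ord ≤ 2.
L = 4 - 5·Dx + Dx^2  (order 2).
h: a_k = -4, -13, -49/2, -193/6, -769/24, -3073/120, -12289/720, …
ICs: h(0) = -4, h′(0) = -13.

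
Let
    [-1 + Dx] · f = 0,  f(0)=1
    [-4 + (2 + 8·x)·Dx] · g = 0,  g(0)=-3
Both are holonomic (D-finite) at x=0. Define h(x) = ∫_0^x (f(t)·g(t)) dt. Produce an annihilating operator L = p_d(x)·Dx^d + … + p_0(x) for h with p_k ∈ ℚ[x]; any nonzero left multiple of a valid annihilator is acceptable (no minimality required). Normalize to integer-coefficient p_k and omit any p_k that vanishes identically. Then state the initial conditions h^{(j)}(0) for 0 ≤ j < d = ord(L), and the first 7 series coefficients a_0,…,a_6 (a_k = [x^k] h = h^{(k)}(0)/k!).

L = (-3 - 4·x)·Dx + (1 + 4·x)·Dx^2  (order 2).
h: a_k = 0, -3, -9/2, -1/2, -19/8, 159/40, -2371/240, …
ICs: h(0) = 0, h′(0) = -3.

f: a_k = 1, 1, 1/2, 1/6, 1/24, 1/120, 1/720, …
g: a_k = -3, -6, 6, -12, 30, -84, 252, …
Product ⇒ symmetric product L₀, ord ≤ 1.
h=∫₀ˣh₀: take L = L₀·Dx.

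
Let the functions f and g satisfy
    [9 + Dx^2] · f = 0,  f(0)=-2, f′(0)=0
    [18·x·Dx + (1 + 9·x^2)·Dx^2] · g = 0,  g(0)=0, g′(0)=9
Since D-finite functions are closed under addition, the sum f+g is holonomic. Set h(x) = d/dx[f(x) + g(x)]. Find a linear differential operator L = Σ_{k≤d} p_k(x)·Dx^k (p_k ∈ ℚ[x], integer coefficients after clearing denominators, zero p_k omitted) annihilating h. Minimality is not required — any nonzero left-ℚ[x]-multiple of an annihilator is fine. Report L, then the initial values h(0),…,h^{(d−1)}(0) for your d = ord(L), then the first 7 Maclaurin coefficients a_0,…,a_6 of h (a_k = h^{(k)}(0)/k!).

f: a_k = -2, 0, 9, 0, -27/4, 0, 81/40, …
g: a_k = 0, 9, 0, -27, 0, 729/5, 0, …
L₀ := lclm(L_f,L_g); ord L₀ ≤ 2+2.
Differentiate: ansatz ord ≤ ord L₀ ⇒ L.
L = (-1782·x + 20412·x^3 + 13122·x^5) + (-9 + 567·x^2 + 6561·x^4 + 6561·x^6)·Dx + (-198·x + 2268·x^3 + 1458·x^5)·Dx^2 + (-1 + 63·x^2 + 729·x^4 + 729·x^6)·Dx^3  (order 3).
h: a_k = 9, 18, -81, -27, 729, 243/20, -6561, …
ICs: h(0) = 9, h′(0) = 18, h′′(0) = -162.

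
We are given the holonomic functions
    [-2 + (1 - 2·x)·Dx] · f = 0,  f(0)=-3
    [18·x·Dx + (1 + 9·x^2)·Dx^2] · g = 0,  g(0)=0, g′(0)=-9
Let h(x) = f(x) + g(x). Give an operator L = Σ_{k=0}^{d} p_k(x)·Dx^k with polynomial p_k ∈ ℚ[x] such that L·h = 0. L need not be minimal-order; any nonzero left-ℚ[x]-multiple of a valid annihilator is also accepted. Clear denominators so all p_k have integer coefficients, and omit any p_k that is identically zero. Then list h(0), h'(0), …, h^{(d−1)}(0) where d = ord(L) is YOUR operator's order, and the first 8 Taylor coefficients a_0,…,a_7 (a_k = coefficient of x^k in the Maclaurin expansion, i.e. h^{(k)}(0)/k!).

L = (-36 + 288·x + 972·x^2)·Dx + (21 - 36·x + 9·x^2 + 972·x^3)·Dx^2 + (-2 - 5·x - 45·x^3 + 162·x^4)·Dx^3  (order 3).
h: a_k = -3, -15, -12, 3, -48, -1209/5, -192, 3873/7, …
ICs: h(0) = -3, h′(0) = -15, h′′(0) = -24.

f: a_k = -3, -6, -12, -24, -48, -96, -192, -384, …
g: a_k = 0, -9, 0, 27, 0, -729/5, 0, 6561/7, …
L₀ := lclm(L_f,L_g); ord L₀ ≤ 1+2.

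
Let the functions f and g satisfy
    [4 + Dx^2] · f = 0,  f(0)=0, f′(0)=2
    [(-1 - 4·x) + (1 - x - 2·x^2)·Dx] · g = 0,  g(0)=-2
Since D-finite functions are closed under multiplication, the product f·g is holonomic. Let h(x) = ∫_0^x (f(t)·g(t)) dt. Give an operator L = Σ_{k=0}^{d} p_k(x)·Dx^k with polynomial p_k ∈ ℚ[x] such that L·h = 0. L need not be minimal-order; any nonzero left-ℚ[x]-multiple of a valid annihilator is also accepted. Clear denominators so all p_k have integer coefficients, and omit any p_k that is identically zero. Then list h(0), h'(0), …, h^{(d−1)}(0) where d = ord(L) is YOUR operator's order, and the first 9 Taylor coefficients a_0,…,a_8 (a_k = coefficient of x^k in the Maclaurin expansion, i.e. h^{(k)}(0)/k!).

L = (4·x + 8·x^2)·Dx + (2 + 8·x)·Dx^2 + (-1 + x + 2·x^2)·Dx^3  (order 3).
h: a_k = 0, 0, -2, -4/3, -7/3, -52/15, -274/45, -356/35, -11357/630, …
ICs: h(0) = 0, h′(0) = 0, h′′(0) = -4.

f: a_k = 0, 2, 0, -4/3, 0, 4/15, 0, -8/315, 0, …
g: a_k = -2, -2, -6, -10, -22, -42, -86, -170, -342, …
Product ⇒ symmetric product L₀, ord ≤ 2.
∫: right-multiply L₀ by Dx.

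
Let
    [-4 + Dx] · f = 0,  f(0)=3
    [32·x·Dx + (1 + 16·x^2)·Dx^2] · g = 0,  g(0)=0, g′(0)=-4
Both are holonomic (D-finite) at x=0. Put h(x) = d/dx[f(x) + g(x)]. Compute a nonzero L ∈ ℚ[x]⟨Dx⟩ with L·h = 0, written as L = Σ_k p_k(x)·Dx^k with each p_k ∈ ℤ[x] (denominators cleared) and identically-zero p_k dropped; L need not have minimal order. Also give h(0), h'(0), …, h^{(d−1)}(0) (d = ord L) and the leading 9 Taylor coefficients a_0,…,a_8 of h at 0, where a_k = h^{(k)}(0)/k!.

L = (32 - 256·x - 512·x^2) + (-12 + 48·x + 64·x^2 - 256·x^3)·Dx + (1 + 4·x + 16·x^2 + 64·x^3)·Dx^2  (order 2).
h: a_k = 8, 48, 160, 128, -896, 512/5, 246784/15, 4096/105, -27523072/105, …
ICs: h(0) = 8, h′(0) = 48.

f: a_k = 3, 12, 24, 32, 32, 128/5, 256/15, 1024/105, 512/105, …
g: a_k = 0, -4, 0, 64/3, 0, -1024/5, 0, 16384/7, 0, …
Weyl lclm of L_f,L_g ⇒ L₀ (ord ≤ 3).
Derive L from L₀ (diff closure).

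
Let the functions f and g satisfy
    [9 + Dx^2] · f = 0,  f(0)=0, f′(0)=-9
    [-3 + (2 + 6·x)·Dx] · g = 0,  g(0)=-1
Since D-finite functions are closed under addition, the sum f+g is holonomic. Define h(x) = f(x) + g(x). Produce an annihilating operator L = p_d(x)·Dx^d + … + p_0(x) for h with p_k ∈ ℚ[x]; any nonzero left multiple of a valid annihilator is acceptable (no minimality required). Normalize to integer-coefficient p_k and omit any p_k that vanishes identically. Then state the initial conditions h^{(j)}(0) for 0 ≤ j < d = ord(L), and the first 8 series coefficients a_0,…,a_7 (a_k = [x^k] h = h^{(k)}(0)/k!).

f: a_k = 0, -9, 0, 27/2, 0, -243/40, 0, 729/560, …
g: a_k = -1, -3/2, 9/8, -27/16, 405/128, -1701/256, 15309/1024, -72171/2048, …
f+g: L₀ = lclm(L_f,L_g), ord ≤ 2+1.
L = (-63 - 216·x - 324·x^2) + (18 + 198·x + 648·x^2 + 648·x^3)·Dx + (-7 - 24·x - 36·x^2)·Dx^2 + (2 + 22·x + 72·x^2 + 72·x^3)·Dx^3  (order 3).
h: a_k = -1, -21/2, 9/8, 189/16, 405/128, -16281/1280, 15309/1024, -2432673/71680, …
ICs: h(0) = -1, h′(0) = -21/2, h′′(0) = 9/4.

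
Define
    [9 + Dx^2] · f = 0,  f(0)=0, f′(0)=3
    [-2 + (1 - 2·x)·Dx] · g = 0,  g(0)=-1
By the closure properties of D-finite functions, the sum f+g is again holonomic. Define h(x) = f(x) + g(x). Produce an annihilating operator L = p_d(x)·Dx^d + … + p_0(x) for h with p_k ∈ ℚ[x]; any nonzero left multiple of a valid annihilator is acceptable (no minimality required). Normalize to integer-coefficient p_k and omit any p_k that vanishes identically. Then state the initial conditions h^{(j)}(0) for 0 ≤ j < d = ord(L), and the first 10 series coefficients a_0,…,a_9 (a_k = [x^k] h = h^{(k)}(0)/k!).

L = (-594 + 648·x - 648·x^2) + (153 - 630·x + 972·x^2 - 648·x^3)·Dx + (-66 + 72·x - 72·x^2)·Dx^2 + (17 - 70·x + 108·x^2 - 72·x^3)·Dx^3  (order 3).
h: a_k = -1, 1, -4, -25/2, -16, -1199/40, -64, -71923/560, -256, -2293517/4480, …
ICs: h(0) = -1, h′(0) = 1, h′′(0) = -8.

f: a_k = 0, 3, 0, -9/2, 0, 81/40, 0, -243/560, 0, 243/4480, …
g: a_k = -1, -2, -4, -8, -16, -32, -64, -128, -256, -512, …
Sum ⇒ L₀ = lclm(L_f,L_g) in ℚ(x)⟨Dx⟩.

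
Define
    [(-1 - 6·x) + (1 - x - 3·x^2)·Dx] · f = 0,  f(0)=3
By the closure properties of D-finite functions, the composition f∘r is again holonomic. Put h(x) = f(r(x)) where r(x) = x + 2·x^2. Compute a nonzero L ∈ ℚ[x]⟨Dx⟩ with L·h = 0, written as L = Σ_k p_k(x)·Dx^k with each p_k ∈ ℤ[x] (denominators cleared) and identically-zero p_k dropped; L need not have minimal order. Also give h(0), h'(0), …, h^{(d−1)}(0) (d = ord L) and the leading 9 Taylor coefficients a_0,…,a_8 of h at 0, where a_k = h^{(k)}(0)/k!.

L = (1 + 10·x + 36·x^2 + 48·x^3) + (-1 + x + 5·x^2 + 12·x^3 + 12·x^4)·Dx  (order 1).
h: a_k = 3, 3, 18, 69, 231, 828, 3027, 10767, 38610, …
ICs: h(0) = 3.

f: a_k = 3, 3, 12, 21, 57, 120, 291, 651, 1524, …
f∘r: x↦r, Dx↦Dx/r' in L_f ⇒ L₀.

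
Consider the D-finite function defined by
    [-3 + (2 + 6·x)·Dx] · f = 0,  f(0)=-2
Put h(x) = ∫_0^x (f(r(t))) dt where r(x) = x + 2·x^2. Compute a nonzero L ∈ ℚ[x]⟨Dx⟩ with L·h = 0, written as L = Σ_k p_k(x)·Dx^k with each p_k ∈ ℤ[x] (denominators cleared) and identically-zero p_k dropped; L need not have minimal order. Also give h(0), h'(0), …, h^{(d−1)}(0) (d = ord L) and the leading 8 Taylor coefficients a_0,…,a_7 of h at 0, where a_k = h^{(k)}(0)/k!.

L = (-3 - 12·x)·Dx + (2 + 6·x + 12·x^2)·Dx^2  (order 2).
h: a_k = 0, -2, -3/2, -5/4, 45/32, -63/64, -135/256, 11205/3584, …
ICs: h(0) = 0, h′(0) = -2.

f: a_k = -2, -3, 9/4, -27/8, 405/64, -1701/128, 15309/512, -72171/1024, …
h₀=f(r): pull back L_f along r ⇒ L₀.
h=∫₀ˣh₀: take L = L₀·Dx.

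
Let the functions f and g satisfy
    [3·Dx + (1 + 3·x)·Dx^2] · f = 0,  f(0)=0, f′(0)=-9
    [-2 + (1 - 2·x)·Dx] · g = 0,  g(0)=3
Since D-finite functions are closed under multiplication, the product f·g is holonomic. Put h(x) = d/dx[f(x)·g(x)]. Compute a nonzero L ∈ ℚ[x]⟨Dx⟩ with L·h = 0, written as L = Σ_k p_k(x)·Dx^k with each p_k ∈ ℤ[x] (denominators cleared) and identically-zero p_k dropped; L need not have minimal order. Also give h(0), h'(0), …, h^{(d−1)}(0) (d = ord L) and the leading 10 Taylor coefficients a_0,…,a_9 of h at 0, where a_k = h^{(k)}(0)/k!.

f: a_k = 0, -9, 27/2, -27, 243/4, -729/5, 729/2, -6561/7, 19683/8, -6561, …
g: a_k = 3, 6, 12, 24, 48, 96, 192, 384, 768, 1536, …
L₀ := L_f ⊗_s L_g (sym. prod.), ord ≤ 2.
Differentiate: ansatz ord ≤ ord L₀ ⇒ L.
L = 24 + 30·x·Dx + (-1 - x + 6·x^2)·Dx^2  (order 2).
h: a_k = -27, -27, -324, -135, -5049/2, 2511/5, -92556/5, 585819/35, -19528209/140, 1550286/7, …
ICs: h(0) = -27, h′(0) = -27.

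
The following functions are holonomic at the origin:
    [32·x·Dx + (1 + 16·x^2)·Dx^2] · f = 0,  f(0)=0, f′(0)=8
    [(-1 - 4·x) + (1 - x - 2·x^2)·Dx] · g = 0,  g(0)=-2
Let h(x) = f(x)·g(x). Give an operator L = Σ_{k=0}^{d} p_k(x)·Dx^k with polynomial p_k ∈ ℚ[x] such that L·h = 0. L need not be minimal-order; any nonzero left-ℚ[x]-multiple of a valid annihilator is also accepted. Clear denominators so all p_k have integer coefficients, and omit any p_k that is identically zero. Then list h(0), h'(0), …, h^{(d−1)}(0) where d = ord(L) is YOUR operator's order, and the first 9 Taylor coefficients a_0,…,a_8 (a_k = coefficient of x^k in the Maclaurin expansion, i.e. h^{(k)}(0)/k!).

L = (4 + 32·x + 192·x^2) + (2 - 24·x + 64·x^2 + 192·x^3)·Dx + (-1 + x - 14·x^2 + 16·x^3 + 32·x^4)·Dx^2  (order 2).
h: a_k = 0, -16, -16, 112/3, 16/3, -3696/5, -10928/15, 751312/105, 39888/7, …
ICs: h(0) = 0, h′(0) = -16.

f: a_k = 0, 8, 0, -128/3, 0, 2048/5, 0, -32768/7, 0, …
g: a_k = -2, -2, -6, -10, -22, -42, -86, -170, -342, …
h₀=f·g: eliminate ⇒ L₀, order ≤ 2·1.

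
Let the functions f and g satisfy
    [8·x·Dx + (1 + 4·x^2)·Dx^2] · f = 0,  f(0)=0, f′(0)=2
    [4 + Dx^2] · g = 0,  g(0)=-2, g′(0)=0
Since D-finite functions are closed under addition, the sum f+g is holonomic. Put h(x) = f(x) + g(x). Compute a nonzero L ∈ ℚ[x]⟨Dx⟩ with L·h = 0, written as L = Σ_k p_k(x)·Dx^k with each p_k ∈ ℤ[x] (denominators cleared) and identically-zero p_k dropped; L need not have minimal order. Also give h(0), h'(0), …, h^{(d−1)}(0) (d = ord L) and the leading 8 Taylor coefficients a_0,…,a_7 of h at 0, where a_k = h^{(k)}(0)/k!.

f: a_k = 0, 2, 0, -8/3, 0, 32/5, 0, -128/7, …
g: a_k = -2, 0, 4, 0, -4/3, 0, 8/45, 0, …
Weyl lclm of L_f,L_g ⇒ L₀ (ord ≤ 4).
L = (-352·x + 1792·x^3 + 512·x^5)·Dx + (-4 + 112·x^2 + 576·x^4 + 256·x^6)·Dx^2 + (-88·x + 448·x^3 + 128·x^5)·Dx^3 + (-1 + 28·x^2 + 144·x^4 + 64·x^6)·Dx^4  (order 4).
h: a_k = -2, 2, 4, -8/3, -4/3, 32/5, 8/45, -128/7, …
ICs: h(0) = -2, h′(0) = 2, h′′(0) = 8, h′′′(0) = -16.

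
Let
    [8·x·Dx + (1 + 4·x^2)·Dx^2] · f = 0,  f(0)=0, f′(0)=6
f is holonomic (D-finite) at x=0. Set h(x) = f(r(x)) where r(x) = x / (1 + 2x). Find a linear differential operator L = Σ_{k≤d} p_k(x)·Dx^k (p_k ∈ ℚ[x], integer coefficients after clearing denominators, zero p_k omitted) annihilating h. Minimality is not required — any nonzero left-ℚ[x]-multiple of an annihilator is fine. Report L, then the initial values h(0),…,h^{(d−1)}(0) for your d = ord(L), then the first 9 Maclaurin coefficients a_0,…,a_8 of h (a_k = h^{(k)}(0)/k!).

L = (4 + 16·x)·Dx + (1 + 4·x + 8·x^2)·Dx^2  (order 2).
h: a_k = 0, 6, -12, 16, 0, -384/5, 256, -3072/7, 0, …
ICs: h(0) = 0, h′(0) = 6.

f: a_k = 0, 6, 0, -8, 0, 96/5, 0, -384/7, 0, …
Substitute x→r, Dx→(1/r')Dx; clear ⇒ L₀.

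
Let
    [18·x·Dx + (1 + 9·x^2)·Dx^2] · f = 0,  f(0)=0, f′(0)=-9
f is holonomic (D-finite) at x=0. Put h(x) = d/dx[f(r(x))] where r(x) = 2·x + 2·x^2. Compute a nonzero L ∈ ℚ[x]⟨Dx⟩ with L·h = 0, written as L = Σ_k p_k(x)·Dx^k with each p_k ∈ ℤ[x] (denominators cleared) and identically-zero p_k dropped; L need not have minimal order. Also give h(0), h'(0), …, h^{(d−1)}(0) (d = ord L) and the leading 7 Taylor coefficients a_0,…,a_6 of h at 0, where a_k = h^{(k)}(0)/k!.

f: a_k = 0, -9, 0, 27, 0, -729/5, 0, …
Substitute x→r, Dx→(1/r')Dx; clear ⇒ L₀.
h₀' ⇒ L via d/dx closure of L₀.
L = (-2 + 72·x + 288·x^2 + 432·x^3 + 216·x^4) + (1 + 2·x + 36·x^2 + 144·x^3 + 180·x^4 + 72·x^5)·Dx  (order 1).
h: a_k = -18, -36, 648, 2592, -20088, -138672, 513216, …
ICs: h(0) = -18.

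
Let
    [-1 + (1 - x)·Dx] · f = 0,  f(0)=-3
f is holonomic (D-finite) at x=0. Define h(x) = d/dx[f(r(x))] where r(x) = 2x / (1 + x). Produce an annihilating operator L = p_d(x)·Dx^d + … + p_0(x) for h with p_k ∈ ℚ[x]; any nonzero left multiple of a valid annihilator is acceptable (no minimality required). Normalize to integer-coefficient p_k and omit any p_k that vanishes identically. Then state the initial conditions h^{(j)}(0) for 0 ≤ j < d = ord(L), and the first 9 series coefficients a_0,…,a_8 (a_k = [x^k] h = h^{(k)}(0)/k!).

L = 2 + (-1 + x)·Dx  (order 1).
h: a_k = -6, -12, -18, -24, -30, -36, -42, -48, -54, …
ICs: h(0) = -6.

f: a_k = -3, -3, -3, -3, -3, -3, -3, -3, -3, …
f∘r: x↦r, Dx↦Dx/r' in L_f ⇒ L₀.
Differentiate: ansatz ord ≤ ord L₀ ⇒ L.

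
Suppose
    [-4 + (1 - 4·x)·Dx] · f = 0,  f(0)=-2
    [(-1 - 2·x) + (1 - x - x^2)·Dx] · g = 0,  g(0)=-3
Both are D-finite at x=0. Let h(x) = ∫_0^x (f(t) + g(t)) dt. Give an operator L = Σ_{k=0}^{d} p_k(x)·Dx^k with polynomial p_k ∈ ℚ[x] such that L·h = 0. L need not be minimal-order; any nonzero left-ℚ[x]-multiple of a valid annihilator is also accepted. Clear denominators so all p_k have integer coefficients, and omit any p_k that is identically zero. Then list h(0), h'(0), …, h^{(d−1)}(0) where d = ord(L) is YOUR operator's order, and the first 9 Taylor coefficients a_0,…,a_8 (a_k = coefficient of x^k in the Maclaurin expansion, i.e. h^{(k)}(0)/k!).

L = (-16 - 72·x + 24·x^2 - 32·x^3)·Dx + (28 - 38·x - 54·x^2 + 16·x^3 - 64·x^4)·Dx^2 + (-3 + 17·x - 23·x^2 + 14·x^3 - 4·x^4 - 16·x^5)·Dx^3  (order 3).
h: a_k = 0, -5, -11/2, -38/3, -137/4, -527/5, -1036/3, -8231/7, -32831/8, …
ICs: h(0) = 0, h′(0) = -5, h′′(0) = -11.

f: a_k = -2, -8, -32, -128, -512, -2048, -8192, -32768, -131072, …
g: a_k = -3, -3, -6, -9, -15, -24, -39, -63, -102, …
L₀ := lclm(L_f,L_g); ord L₀ ≤ 1+1.
∫: right-multiply L₀ by Dx.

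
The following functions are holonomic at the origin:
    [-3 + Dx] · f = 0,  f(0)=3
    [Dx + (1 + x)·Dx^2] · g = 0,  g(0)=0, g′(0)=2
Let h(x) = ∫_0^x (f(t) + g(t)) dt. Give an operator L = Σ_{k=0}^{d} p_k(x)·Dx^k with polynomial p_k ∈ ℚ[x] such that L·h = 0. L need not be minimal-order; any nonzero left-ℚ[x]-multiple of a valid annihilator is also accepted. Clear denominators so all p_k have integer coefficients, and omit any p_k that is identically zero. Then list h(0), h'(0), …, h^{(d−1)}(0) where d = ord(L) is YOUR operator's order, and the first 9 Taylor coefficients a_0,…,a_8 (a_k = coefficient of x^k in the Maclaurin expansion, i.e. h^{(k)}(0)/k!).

f: a_k = 3, 9, 27/2, 27/2, 81/8, 243/40, 243/80, 729/560, 2187/4480, …
g: a_k = 0, 2, -1, 2/3, -1/2, 2/5, -1/3, 2/7, -1/4, …
f+g: L₀ = lclm(L_f,L_g), ord ≤ 1+2.
Integrate: L := L₀·Dx.
L = (-15 - 9·x)·Dx^2 + (-7 - 18·x - 9·x^2)·Dx^3 + (4 + 7·x + 3·x^2)·Dx^4  (order 4).
h: a_k = 0, 3, 11/2, 25/6, 85/24, 77/40, 259/240, 649/1680, 127/640, …
ICs: h(0) = 0, h′(0) = 3, h′′(0) = 11, h′′′(0) = 25.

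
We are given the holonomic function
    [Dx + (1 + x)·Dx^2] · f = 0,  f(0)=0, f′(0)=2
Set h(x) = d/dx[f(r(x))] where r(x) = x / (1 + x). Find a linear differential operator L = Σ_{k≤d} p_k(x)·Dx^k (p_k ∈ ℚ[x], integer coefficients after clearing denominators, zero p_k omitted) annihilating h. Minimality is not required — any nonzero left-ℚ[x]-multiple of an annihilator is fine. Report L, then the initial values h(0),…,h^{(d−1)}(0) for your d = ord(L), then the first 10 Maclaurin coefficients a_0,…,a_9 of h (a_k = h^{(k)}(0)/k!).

L = (3 + 4·x) + (1 + 3·x + 2·x^2)·Dx  (order 1).
h: a_k = 2, -6, 14, -30, 62, -126, 254, -510, 1022, -2046, …
ICs: h(0) = 2.

f: a_k = 0, 2, -1, 2/3, -1/2, 2/5, -1/3, 2/7, -1/4, 2/9, …
f∘r: x↦r, Dx↦Dx/r' in L_f ⇒ L₀.
h=h₀': d/dx-closure on L₀ ⇒ L.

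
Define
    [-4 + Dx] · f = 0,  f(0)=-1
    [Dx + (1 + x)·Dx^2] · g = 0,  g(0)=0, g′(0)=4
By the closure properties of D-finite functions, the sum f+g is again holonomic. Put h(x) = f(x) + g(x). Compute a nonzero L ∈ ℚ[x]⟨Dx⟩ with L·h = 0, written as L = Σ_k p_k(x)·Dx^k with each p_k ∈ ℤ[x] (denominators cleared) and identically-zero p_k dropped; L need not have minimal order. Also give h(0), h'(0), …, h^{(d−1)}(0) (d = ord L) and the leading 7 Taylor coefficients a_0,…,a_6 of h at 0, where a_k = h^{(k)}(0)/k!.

f: a_k = -1, -4, -8, -32/3, -32/3, -128/15, -256/45, …
g: a_k = 0, 4, -2, 4/3, -1, 4/5, -2/3, …
Weyl lclm of L_f,L_g ⇒ L₀ (ord ≤ 3).
L = (-24 - 16·x)·Dx + (-14 - 32·x - 16·x^2)·Dx^2 + (5 + 9·x + 4·x^2)·Dx^3  (order 3).
h: a_k = -1, 0, -10, -28/3, -35/3, -116/15, -286/45, …
ICs: h(0) = -1, h′(0) = 0, h′′(0) = -20.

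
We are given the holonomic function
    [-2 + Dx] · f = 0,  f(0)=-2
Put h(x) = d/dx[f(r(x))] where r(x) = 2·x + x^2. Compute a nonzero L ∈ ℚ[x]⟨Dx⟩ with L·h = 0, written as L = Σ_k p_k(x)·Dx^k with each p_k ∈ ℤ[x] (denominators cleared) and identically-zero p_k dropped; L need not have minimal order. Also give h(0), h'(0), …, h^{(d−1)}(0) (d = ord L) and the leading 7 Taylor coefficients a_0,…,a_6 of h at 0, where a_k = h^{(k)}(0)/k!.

f: a_k = -2, -4, -4, -8/3, -4/3, -8/15, -8/45, …
L₀ from L_f via x↦r, Dx↦r'^{-1}Dx.
h=h₀': d/dx-closure on L₀ ⇒ L.
L = (5 + 8·x + 4·x^2) + (-1 - x)·Dx  (order 1).
h: a_k = -8, -40, -112, -688/3, -1136/3, -7984/15, -5920/9, …
ICs: h(0) = -8.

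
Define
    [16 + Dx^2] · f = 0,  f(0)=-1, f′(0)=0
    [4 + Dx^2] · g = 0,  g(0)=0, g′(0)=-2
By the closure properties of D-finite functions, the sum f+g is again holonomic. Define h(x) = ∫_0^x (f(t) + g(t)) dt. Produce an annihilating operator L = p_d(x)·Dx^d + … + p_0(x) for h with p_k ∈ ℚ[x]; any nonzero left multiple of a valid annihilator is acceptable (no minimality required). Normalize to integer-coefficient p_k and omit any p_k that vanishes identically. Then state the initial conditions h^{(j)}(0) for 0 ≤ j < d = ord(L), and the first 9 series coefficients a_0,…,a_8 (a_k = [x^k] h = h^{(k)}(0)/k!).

L = 64·Dx + 20·Dx^3 + Dx^5  (order 5).
h: a_k = 0, -1, -1, 8/3, 1/3, -32/15, -2/45, 256/315, 1/315, …
ICs: h(0) = 0, h′(0) = -1, h′′(0) = -2, h′′′(0) = 16, h′′′′(0) = 8.

f: a_k = -1, 0, 8, 0, -32/3, 0, 256/45, 0, -512/315, …
g: a_k = 0, -2, 0, 4/3, 0, -4/15, 0, 8/315, 0, …
L₀ := lclm(L_f,L_g); ord L₀ ≤ 2+2.
Integrate: L := L₀·Dx.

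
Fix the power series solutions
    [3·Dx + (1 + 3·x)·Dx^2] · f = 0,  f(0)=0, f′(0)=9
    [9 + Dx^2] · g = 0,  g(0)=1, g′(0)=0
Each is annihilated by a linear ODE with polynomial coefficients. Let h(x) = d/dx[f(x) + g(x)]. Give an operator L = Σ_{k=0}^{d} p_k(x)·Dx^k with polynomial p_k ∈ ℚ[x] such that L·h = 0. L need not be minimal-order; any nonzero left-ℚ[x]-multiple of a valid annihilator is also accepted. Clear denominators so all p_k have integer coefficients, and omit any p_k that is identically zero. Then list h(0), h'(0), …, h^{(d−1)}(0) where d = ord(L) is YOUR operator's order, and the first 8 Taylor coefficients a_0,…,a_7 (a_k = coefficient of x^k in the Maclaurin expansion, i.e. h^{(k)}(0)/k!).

L = (63 + 54·x + 81·x^2) + (9 + 45·x + 81·x^2 + 81·x^3)·Dx + (7 + 6·x + 9·x^2)·Dx^2 + (1 + 5·x + 9·x^2 + 9·x^3)·Dx^3  (order 3).
h: a_k = 9, -36, 81, -459/2, 729, -87723/40, 6561, -11021751/560, …
ICs: h(0) = 9, h′(0) = -36, h′′(0) = 162.

f: a_k = 0, 9, -27/2, 27, -243/4, 729/5, -729/2, 6561/7, …
g: a_k = 1, 0, -9/2, 0, 27/8, 0, -81/80, 0, …
Weyl lclm of L_f,L_g ⇒ L₀ (ord ≤ 4).
h₀' ⇒ L via d/dx closure of L₀.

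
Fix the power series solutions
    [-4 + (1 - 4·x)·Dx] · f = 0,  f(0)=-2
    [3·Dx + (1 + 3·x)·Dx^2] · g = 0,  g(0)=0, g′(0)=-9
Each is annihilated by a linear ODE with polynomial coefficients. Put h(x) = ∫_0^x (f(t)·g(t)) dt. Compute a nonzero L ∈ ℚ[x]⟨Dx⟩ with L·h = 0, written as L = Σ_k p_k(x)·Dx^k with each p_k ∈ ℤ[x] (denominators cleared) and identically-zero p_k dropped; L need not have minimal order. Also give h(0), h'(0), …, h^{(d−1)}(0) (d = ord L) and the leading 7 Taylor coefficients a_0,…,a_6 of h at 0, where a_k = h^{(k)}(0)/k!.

f: a_k = -2, -8, -32, -128, -512, -2048, -8192, …
g: a_k = 0, -9, 27/2, -27, 243/4, -729/5, 729/2, …
L₀ := L_f ⊗_s L_g (sym. prod.), ord ≤ 2.
∫: right-multiply L₀ by Dx.
L = 12·Dx + (5 + 36·x)·Dx^2 + (-1 + x + 12·x^2)·Dx^3  (order 3).
h: a_k = 0, 0, 9, 15, 117/2, 1629/10, 2958/5, …
ICs: h(0) = 0, h′(0) = 0, h′′(0) = 18.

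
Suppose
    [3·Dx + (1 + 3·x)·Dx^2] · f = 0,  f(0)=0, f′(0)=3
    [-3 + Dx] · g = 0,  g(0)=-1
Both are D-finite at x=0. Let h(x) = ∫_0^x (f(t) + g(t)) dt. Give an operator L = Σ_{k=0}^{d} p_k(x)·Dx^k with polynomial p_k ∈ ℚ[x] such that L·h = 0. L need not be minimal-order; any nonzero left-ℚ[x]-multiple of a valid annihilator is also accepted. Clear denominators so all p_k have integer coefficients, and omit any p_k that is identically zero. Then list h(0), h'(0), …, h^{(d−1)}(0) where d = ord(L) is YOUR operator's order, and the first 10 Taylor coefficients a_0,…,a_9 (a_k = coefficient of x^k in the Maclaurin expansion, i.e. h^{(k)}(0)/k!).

f: a_k = 0, 3, -9/2, 9, -81/4, 243/5, -243/2, 2187/7, -6561/8, 2187, …
g: a_k = -1, -3, -9/2, -9/2, -27/8, -81/40, -81/80, -243/560, -729/4480, -243/4480, …
Weyl lclm of L_f,L_g ⇒ L₀ (ord ≤ 3).
h=∫₀ˣh₀: take L = L₀·Dx.
L = (-27 - 27·x)·Dx^2 + (3 - 18·x - 27·x^2)·Dx^3 + (2 + 9·x + 9·x^2)·Dx^4  (order 4).
h: a_k = 0, -1, 0, -3, 9/8, -189/40, 621/80, -9801/560, 174717/4480, -408321/4480, …
ICs: h(0) = 0, h′(0) = -1, h′′(0) = 0, h′′′(0) = -18.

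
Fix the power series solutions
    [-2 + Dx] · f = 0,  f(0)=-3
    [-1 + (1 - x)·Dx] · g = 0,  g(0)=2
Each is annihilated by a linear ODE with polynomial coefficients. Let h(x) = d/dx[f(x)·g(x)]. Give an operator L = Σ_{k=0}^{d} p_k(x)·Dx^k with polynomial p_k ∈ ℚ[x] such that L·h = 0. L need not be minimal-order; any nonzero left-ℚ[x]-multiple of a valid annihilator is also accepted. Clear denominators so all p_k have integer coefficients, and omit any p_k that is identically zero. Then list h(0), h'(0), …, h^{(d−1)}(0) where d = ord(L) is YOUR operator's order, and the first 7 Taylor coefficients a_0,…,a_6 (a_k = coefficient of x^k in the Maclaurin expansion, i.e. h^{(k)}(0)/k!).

f: a_k = -3, -6, -6, -4, -2, -4/5, -4/15, …
g: a_k = 2, 2, 2, 2, 2, 2, 2, …
Sym-product of L_f,L_g gives L₀ (≤ ord 1).
h=h₀': d/dx-closure on L₀ ⇒ L.
L = (10 - 12·x + 4·x^2) + (-3 + 5·x - 2·x^2)·Dx  (order 1).
h: a_k = -18, -60, -114, -168, -218, -1324/5, -310, …
ICs: h(0) = -18.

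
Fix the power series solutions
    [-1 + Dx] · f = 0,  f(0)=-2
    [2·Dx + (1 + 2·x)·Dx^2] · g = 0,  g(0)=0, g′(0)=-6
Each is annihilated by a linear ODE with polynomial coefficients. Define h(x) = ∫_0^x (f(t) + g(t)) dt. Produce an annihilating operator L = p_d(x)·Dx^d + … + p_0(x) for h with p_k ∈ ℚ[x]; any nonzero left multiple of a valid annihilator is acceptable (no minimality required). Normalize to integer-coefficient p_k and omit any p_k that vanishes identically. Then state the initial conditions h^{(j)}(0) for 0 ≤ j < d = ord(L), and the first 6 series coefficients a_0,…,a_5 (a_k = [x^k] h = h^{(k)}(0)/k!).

f: a_k = -2, -2, -1, -1/3, -1/12, -1/60, …
g: a_k = 0, -6, 6, -8, 12, -96/5, …
h₀=f+g: left-lcm gives L₀, ord ≤ 3.
Integrate: L := L₀·Dx.
L = (-10 - 4·x)·Dx^2 + (7 - 4·x - 4·x^2)·Dx^3 + (3 + 8·x + 4·x^2)·Dx^4  (order 4).
h: a_k = 0, -2, -4, 5/3, -25/12, 143/60, …
ICs: h(0) = 0, h′(0) = -2, h′′(0) = -8, h′′′(0) = 10.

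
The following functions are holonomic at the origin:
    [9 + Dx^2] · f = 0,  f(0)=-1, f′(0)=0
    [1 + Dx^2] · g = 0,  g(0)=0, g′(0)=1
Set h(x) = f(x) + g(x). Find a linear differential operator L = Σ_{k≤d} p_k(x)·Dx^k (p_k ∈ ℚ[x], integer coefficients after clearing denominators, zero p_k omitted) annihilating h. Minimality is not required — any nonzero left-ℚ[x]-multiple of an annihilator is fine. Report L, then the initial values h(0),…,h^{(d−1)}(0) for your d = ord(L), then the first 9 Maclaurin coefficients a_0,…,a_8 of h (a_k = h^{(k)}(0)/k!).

L = 9 + 10·Dx^2 + Dx^4  (order 4).
h: a_k = -1, 1, 9/2, -1/6, -27/8, 1/120, 81/80, -1/5040, -729/4480, …
ICs: h(0) = -1, h′(0) = 1, h′′(0) = 9, h′′′(0) = -1.

f: a_k = -1, 0, 9/2, 0, -27/8, 0, 81/80, 0, -729/4480, …
g: a_k = 0, 1, 0, -1/6, 0, 1/120, 0, -1/5040, 0, …
L₀ := lclm(L_f,L_g); ord L₀ ≤ 2+2.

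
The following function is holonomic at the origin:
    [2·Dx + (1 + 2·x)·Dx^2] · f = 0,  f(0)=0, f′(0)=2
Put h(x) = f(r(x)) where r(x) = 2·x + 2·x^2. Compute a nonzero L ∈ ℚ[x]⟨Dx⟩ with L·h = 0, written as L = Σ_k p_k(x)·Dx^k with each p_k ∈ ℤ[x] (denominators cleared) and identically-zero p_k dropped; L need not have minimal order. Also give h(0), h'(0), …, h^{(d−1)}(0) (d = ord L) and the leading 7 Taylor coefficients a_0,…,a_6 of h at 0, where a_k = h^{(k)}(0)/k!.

L = 2·Dx + (1 + 2·x)·Dx^2  (order 2).
h: a_k = 0, 4, -4, 16/3, -8, 64/5, -64/3, …
ICs: h(0) = 0, h′(0) = 4.

f: a_k = 0, 2, -2, 8/3, -4, 32/5, -32/3, …
Change of var in L_f (x↦r) gives L₀.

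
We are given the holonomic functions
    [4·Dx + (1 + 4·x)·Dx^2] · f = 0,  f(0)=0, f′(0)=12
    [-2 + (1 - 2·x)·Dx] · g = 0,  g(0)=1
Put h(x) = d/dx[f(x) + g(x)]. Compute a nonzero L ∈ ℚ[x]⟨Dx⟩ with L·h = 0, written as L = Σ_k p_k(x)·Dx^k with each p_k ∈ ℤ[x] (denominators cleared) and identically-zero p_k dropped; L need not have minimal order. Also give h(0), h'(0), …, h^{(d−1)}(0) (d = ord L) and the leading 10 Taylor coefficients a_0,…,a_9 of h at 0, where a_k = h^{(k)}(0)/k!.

f: a_k = 0, 12, -24, 64, -192, 3072/5, -2048, 49152/7, -24576, 262144/3, …
g: a_k = 1, 2, 4, 8, 16, 32, 64, 128, 256, 512, …
L₀ := lclm(L_f,L_g); ord L₀ ≤ 2+1.
h₀' ⇒ L via d/dx closure of L₀.
L = (-28 - 16·x) + (1 - 40·x - 32·x^2)·Dx + (1 + 3·x - 6·x^2 - 8·x^3)·Dx^2  (order 2).
h: a_k = 14, -40, 216, -704, 3232, -11904, 50048, -194560, 791040, -3135488, …
ICs: h(0) = 14, h′(0) = -40.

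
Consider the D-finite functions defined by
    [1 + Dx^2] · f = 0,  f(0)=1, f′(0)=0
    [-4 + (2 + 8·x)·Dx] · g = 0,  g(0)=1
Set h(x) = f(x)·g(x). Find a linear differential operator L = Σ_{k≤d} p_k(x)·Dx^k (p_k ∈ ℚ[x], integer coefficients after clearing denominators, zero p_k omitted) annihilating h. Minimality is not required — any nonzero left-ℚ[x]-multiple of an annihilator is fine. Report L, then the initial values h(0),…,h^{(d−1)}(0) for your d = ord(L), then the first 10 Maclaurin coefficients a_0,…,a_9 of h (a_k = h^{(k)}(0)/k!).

L = (13 + 8·x + 16·x^2) + (-4 - 16·x)·Dx + (1 + 8·x + 16·x^2)·Dx^2  (order 2).
h: a_k = 1, 2, -5/2, 3, -215/24, 313/12, -56941/720, 90059/360, -32917807/40320, 6113321/2240, …
ICs: h(0) = 1, h′(0) = 2.

f: a_k = 1, 0, -1/2, 0, 1/24, 0, -1/720, 0, 1/40320, 0, …
g: a_k = 1, 2, -2, 4, -10, 28, -84, 264, -858, 2860, …
f·g: L₀ = L_f ⊗_s L_g, ord ≤ 2·1.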